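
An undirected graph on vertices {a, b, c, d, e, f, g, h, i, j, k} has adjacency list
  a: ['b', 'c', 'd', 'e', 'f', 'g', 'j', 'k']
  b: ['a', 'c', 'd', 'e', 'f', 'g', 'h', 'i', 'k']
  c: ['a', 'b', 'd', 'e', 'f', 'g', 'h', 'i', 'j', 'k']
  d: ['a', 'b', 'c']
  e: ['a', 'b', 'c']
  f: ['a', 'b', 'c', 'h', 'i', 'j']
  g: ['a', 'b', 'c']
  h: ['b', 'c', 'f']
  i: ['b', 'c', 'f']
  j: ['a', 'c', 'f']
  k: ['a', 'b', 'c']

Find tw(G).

A width-3 tree decomposition is:
Bags: B1 = {a, b, c, g}  B2 = {a, b, c, f}  B3 = {a, b, c, k}  B4 = {a, b, c, e}  B5 = {a, c, f, j}  B6 = {a, b, c, d}  B7 = {b, c, f, h}  B8 = {b, c, f, i}
Tree: B1–B2, B2–B3, B3–B4, B2–B5, B1–B6, B2–B7, B2–B8
Each bag holds 4 vertices, so the decomposition has width 3, which upper-bounds the treewidth. For the lower bound, the 4 vertices {a, c, f, j} are pairwise adjacent, and any tree decomposition puts a clique entirely inside one bag — forcing width ≥ 3. Hence tw(G) = 3 exactly.

3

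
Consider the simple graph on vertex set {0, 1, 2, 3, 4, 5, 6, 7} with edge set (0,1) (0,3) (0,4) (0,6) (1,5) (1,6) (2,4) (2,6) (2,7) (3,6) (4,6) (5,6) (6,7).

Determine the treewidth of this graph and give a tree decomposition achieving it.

The largest bag has 3 vertices, giving width 2; this decomposition certifies tw(G) ≤ 2. On the other hand G contains the 3-clique {0, 1, 6}. A clique must lie in a single bag of any decomposition, so no decomposition can have width below 2. Hence tw(G) = 2 exactly.

Treewidth 2.
One such decomposition:
Bags: B1 = {0, 1, 6}  B2 = {0, 4, 6}  B3 = {0, 3, 6}  B4 = {1, 5, 6}  B5 = {2, 4, 6}  B6 = {2, 6, 7}
Tree: B1–B2, B1–B3, B1–B4, B2–B5, B5–B6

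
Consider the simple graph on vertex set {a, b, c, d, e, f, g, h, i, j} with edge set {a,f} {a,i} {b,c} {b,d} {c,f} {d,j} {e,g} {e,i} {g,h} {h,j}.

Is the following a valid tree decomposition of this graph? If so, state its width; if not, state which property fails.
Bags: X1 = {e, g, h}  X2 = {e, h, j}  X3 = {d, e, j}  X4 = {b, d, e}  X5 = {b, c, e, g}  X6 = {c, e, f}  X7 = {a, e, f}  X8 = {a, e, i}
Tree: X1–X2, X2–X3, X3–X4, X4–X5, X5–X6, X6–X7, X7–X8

No — bags containing vertex g are not connected in the tree.

A tree decomposition must satisfy three properties: every vertex lies in some bag; for every edge, both endpoints lie together in some bag; and for every vertex, the bags containing it form a connected subtree. Here bags containing vertex g are not connected in the tree, so the decomposition is invalid.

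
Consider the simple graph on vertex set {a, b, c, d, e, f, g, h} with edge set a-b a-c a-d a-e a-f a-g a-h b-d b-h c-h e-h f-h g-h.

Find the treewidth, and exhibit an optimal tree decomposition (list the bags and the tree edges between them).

The largest bag has 3 vertices, giving width 2; this decomposition certifies tw(G) ≤ 2. Conversely, {a, b, d} is a clique of size 3, and the vertices of any clique must share a bag in every tree decomposition; so some bag has ≥ 3 vertices and tw(G) ≥ 2. Combining the bounds, tw(G) = 2.

Treewidth 2.
One such decomposition:
Bags: B1 = {a, f, h}  B2 = {a, g, h}  B3 = {a, b, h}  B4 = {a, b, d}  B5 = {a, e, h}  B6 = {a, c, h}
Tree: B1–B2, B2–B3, B3–B4, B3–B5, B2–B6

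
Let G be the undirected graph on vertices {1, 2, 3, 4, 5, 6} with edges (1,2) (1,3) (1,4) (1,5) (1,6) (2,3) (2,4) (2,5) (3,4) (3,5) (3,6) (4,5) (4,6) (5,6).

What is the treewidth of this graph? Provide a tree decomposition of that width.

Every bag has size at most 5, so the width is 5 − 1 = 4 and tw(G) ≤ 4. Conversely, {1, 2, 3, 4, 5} is a clique of size 5, and the vertices of any clique must share a bag in every tree decomposition; so some bag has ≥ 5 vertices and tw(G) ≥ 4. The upper and lower bounds meet at 4, so that is the treewidth.

Treewidth 4.
One such decomposition:
Bags: B1 = {1, 2, 3, 4, 5}  B2 = {1, 3, 4, 5, 6}
Tree: B1–B2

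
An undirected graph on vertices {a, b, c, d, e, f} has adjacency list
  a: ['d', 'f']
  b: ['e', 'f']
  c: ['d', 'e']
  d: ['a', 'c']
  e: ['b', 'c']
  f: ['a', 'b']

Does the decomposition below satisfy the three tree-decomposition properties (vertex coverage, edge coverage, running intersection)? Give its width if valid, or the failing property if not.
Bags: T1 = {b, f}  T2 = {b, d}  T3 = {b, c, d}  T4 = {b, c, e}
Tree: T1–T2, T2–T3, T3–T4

No — vertex a appears in no bag.

A tree decomposition must satisfy three properties: every vertex lies in some bag; for every edge, both endpoints lie together in some bag; and for every vertex, the bags containing it form a connected subtree. Here vertex a appears in no bag, so the decomposition is invalid.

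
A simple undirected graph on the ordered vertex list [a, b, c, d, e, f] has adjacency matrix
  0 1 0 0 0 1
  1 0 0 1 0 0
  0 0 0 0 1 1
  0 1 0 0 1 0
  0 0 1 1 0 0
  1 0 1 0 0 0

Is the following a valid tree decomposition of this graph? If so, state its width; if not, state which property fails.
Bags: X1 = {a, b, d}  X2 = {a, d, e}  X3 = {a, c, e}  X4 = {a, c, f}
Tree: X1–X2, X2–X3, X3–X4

Yes; width 2.

Checking the three conditions: (i) the bags cover all of {a, b, c, d, e, f}; (ii) for each edge, some bag contains both endpoints; (iii) the bags containing any fixed vertex form a subtree. All hold, so the decomposition is valid with width 3 − 1 = 2.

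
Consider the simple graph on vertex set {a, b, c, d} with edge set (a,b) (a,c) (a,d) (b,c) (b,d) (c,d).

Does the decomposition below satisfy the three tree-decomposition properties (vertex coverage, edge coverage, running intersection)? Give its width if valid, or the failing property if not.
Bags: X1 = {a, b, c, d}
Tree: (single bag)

Checking the three conditions: (i) the bags cover all of {a, b, c, d}; (ii) for each edge, some bag contains both endpoints; (iii) the bags containing any fixed vertex form a subtree. All hold, so the decomposition is valid with width 4 − 1 = 3.

Yes; width 3.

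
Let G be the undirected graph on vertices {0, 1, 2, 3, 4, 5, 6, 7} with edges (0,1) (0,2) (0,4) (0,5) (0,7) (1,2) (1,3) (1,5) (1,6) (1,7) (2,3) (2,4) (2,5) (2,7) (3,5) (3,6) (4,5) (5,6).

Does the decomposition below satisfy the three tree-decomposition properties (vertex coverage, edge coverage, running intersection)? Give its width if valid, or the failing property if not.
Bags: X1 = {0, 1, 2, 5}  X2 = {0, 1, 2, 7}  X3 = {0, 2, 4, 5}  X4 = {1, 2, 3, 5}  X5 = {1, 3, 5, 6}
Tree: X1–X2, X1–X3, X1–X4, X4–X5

Every vertex of G appears in some bag (union = {0, 1, 2, 3, 4, 5, 6, 7}); every edge is covered by a bag; and for each vertex v the set of bags containing v is connected in the bag tree. The decomposition is therefore valid. The largest bag has 4 vertices, so the width is 3.

Yes; width 3.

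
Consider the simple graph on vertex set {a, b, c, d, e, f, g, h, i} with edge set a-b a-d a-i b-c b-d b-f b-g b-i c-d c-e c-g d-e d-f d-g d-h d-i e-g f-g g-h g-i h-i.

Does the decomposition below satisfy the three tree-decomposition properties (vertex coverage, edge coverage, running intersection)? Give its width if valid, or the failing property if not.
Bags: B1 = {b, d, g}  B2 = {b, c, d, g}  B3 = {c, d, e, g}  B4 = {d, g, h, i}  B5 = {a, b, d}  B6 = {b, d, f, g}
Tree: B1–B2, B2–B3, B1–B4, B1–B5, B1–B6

A tree decomposition must satisfy three properties: every vertex lies in some bag; for every edge, both endpoints lie together in some bag; and for every vertex, the bags containing it form a connected subtree. Here edge (i,b) lies in no bag, so the decomposition is invalid.

No — edge (i,b) lies in no bag.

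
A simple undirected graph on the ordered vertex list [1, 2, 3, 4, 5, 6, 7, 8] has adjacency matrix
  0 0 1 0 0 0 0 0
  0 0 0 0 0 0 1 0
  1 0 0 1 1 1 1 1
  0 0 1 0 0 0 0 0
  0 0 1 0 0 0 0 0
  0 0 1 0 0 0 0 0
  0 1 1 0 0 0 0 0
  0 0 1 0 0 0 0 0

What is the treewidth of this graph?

A width-1 tree decomposition is:
Bags: B1 = {3, 4}  B2 = {3, 7}  B3 = {3, 8}  B4 = {3, 5}  B5 = {2, 7}  B6 = {3, 6}  B7 = {1, 3}
Tree: B1–B2, B2–B3, B3–B4, B2–B5, B1–B6, B4–B7
The largest bag has 2 vertices, giving width 1; this decomposition certifies tw(G) ≤ 1. G has an edge, so its treewidth is at least 1. Combining the bounds, tw(G) = 1.

1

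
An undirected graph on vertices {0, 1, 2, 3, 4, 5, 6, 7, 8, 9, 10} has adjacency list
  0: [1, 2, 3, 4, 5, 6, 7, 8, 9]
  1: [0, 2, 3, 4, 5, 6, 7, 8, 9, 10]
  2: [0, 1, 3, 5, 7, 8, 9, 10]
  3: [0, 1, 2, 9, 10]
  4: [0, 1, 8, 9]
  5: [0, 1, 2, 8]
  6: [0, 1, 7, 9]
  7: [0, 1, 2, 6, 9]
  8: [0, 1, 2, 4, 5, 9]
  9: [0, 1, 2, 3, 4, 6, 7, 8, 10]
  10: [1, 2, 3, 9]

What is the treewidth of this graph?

A width-4 tree decomposition is:
Bags: B1 = {0, 1, 2, 8, 9}  B2 = {0, 1, 2, 3, 9}  B3 = {0, 1, 2, 7, 9}  B4 = {0, 1, 2, 5, 8}  B5 = {0, 1, 4, 8, 9}  B6 = {1, 2, 3, 9, 10}  B7 = {0, 1, 6, 7, 9}
Tree: B1–B2, B2–B3, B1–B4, B1–B5, B2–B6, B3–B7
Each bag holds 5 vertices, so the decomposition has width 4, which upper-bounds the treewidth. On the other hand G contains the 5-clique {0, 1, 2, 8, 9}. A clique must lie in a single bag of any decomposition, so no decomposition can have width below 4. Therefore the treewidth is 4.

4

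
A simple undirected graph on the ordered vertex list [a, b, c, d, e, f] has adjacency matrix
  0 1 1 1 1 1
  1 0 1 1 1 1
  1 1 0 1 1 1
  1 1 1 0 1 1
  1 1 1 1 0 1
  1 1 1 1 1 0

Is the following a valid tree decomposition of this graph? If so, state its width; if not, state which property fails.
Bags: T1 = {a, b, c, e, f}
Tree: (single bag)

No — vertex d appears in no bag.

A tree decomposition must satisfy three properties: every vertex lies in some bag; for every edge, both endpoints lie together in some bag; and for every vertex, the bags containing it form a connected subtree. Here vertex d appears in no bag, so the decomposition is invalid.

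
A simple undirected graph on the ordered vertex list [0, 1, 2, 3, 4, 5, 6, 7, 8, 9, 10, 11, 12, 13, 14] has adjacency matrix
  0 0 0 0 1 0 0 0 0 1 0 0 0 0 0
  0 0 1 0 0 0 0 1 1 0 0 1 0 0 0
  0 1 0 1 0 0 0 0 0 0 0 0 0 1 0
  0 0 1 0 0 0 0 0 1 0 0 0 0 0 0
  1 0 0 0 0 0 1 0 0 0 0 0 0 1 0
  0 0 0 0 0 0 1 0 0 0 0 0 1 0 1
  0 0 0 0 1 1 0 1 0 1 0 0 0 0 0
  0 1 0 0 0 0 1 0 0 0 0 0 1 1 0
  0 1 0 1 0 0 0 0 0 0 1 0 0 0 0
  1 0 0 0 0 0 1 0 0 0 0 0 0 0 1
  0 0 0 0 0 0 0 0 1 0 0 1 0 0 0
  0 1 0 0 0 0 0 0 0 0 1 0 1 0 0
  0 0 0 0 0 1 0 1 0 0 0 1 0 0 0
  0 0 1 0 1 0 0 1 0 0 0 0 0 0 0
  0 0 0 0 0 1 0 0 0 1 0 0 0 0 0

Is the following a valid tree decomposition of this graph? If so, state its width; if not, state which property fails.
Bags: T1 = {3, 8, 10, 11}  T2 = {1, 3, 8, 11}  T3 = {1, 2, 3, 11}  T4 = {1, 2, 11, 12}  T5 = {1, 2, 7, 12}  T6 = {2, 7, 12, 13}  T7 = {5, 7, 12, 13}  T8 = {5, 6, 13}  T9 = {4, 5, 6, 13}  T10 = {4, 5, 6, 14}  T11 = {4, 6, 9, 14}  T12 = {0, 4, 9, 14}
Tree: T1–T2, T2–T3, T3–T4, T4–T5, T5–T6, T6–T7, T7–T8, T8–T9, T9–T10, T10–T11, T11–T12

No — edge (7,6) lies in no bag.

A tree decomposition must satisfy three properties: every vertex lies in some bag; for every edge, both endpoints lie together in some bag; and for every vertex, the bags containing it form a connected subtree. Here edge (7,6) lies in no bag, so the decomposition is invalid.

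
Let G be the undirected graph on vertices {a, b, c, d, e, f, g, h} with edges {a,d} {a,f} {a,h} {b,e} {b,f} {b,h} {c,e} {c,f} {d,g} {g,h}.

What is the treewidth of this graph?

2

A width-2 tree decomposition is:
Bags: B1 = {c, e, f}  B2 = {b, e, f}  B3 = {a, b, f}  B4 = {a, b, h}  B5 = {a, d, h}  B6 = {d, g, h}
Tree: B1–B2, B2–B3, B3–B4, B4–B5, B5–B6
Every bag has size at most 3, so the width is 3 − 1 = 2 and tw(G) ≤ 2. Since c–e–b–f–c is a cycle in G, G is not acyclic. Forests are exactly the graphs of treewidth ≤ 1, so tw(G) ≥ 2. Combining the bounds, tw(G) = 2.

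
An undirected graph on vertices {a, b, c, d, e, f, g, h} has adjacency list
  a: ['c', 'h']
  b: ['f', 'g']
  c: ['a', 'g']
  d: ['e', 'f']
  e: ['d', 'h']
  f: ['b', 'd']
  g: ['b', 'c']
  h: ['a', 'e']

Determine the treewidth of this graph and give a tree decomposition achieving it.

The largest bag has 3 vertices, giving width 2; this decomposition certifies tw(G) ≤ 2. Since d–e–h–a–c–g–b–f–d is a cycle in G, G is not acyclic. Forests are exactly the graphs of treewidth ≤ 1, so tw(G) ≥ 2. Hence tw(G) = 2 exactly.

Treewidth 2.
One such decomposition:
Bags: B1 = {d, e, h}  B2 = {a, d, h}  B3 = {a, c, d}  B4 = {c, d, g}  B5 = {b, d, g}  B6 = {b, d, f}
Tree: B1–B2, B2–B3, B3–B4, B4–B5, B5–B6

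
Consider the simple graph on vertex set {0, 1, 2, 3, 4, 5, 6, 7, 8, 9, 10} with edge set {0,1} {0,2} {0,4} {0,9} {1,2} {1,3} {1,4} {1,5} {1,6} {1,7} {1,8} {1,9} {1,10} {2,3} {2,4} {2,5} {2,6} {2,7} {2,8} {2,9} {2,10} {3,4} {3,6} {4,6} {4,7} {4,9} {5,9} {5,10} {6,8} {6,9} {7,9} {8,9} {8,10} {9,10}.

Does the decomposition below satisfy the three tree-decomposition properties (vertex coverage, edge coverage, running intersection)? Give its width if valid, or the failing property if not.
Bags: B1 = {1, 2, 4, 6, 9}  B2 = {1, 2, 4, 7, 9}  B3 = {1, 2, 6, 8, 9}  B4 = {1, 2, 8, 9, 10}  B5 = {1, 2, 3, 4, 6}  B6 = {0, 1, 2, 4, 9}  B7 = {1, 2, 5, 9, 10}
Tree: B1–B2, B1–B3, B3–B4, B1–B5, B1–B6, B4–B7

Every vertex of G appears in some bag (union = {0, 1, 2, 3, 4, 5, 6, 7, 8, 9, 10}); every edge is covered by a bag; and for each vertex v the set of bags containing v is connected in the bag tree. The decomposition is therefore valid. The largest bag has 5 vertices, so the width is 4.

Yes; width 4.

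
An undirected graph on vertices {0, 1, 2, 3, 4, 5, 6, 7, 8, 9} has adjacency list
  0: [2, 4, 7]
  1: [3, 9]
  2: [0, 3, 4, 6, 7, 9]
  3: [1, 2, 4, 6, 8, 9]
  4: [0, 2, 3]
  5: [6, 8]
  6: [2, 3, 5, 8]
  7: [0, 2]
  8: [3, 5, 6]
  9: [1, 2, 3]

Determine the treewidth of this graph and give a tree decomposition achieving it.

Every bag has size at most 3, so the width is 3 − 1 = 2 and tw(G) ≤ 2. On the other hand G contains the 3-clique {3, 6, 8}. A clique must lie in a single bag of any decomposition, so no decomposition can have width below 2. Therefore the treewidth is 2.

Treewidth 2.
One optimal decomposition is:
Bags: B1 = {3, 6, 8}  B2 = {5, 6, 8}  B3 = {2, 3, 6}  B4 = {2, 3, 9}  B5 = {2, 3, 4}  B6 = {1, 3, 9}  B7 = {0, 2, 4}  B8 = {0, 2, 7}
Tree: B1–B2, B1–B3, B3–B4, B4–B5, B4–B6, B5–B7, B7–B8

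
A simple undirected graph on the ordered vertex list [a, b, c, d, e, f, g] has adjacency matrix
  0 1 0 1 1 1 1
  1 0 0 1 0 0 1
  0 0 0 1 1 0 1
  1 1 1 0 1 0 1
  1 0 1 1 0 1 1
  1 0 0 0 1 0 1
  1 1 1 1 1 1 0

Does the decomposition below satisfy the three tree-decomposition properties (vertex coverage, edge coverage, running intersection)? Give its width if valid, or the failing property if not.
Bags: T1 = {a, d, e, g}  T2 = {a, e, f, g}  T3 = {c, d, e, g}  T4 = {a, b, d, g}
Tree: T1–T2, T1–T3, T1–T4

Yes; width 3.

Vertex coverage: the bags together contain {a, b, c, d, e, f, g}, the full vertex set. Edge coverage: each edge of G has both endpoints in at least one bag. Running intersection: for every vertex, the bags containing it form a connected subtree. All three properties hold, so this is a valid tree decomposition of width max|bag| − 1 = 3, and hence tw(G) ≤ 3.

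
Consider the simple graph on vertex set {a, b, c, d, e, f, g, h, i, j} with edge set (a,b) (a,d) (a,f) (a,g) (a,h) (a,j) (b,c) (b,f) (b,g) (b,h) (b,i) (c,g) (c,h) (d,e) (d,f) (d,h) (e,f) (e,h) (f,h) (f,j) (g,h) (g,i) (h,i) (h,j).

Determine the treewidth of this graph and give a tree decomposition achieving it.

Treewidth 3.
One optimal decomposition is:
Bags: B1 = {b, g, h, i}  B2 = {a, b, g, h}  B3 = {a, b, f, h}  B4 = {a, d, f, h}  B5 = {a, f, h, j}  B6 = {b, c, g, h}  B7 = {d, e, f, h}
Tree: B1–B2, B2–B3, B3–B4, B4–B5, B1–B6, B4–B7

Every bag has size at most 4, so the width is 4 − 1 = 3 and tw(G) ≤ 3. For the lower bound, the 4 vertices {b, c, g, h} are pairwise adjacent, and any tree decomposition puts a clique entirely inside one bag — forcing width ≥ 3. The upper and lower bounds meet at 3, so that is the treewidth.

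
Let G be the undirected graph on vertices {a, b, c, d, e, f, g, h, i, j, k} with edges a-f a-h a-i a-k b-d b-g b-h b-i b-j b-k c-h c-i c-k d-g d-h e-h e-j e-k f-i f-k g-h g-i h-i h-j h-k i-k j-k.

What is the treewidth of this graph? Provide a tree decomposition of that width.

Every bag has size at most 4, so the width is 4 − 1 = 3 and tw(G) ≤ 3. On the other hand G contains the 4-clique {b, d, g, h}. A clique must lie in a single bag of any decomposition, so no decomposition can have width below 3. Hence tw(G) = 3 exactly.

Treewidth 3.
One optimal decomposition is:
Bags: B1 = {b, h, i, k}  B2 = {b, g, h, i}  B3 = {c, h, i, k}  B4 = {a, h, i, k}  B5 = {b, h, j, k}  B6 = {a, f, i, k}  B7 = {b, d, g, h}  B8 = {e, h, j, k}
Tree: B1–B2, B1–B3, B3–B4, B1–B5, B4–B6, B2–B7, B5–B8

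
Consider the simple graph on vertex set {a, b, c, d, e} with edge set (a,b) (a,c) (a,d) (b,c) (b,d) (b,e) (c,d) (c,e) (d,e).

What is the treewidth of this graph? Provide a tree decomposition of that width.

Each bag holds 4 vertices, so the decomposition has width 3, which upper-bounds the treewidth. On the other hand G contains the 4-clique {b, c, d, e}. A clique must lie in a single bag of any decomposition, so no decomposition can have width below 3. The upper and lower bounds meet at 3, so that is the treewidth.

Treewidth 3.
One optimal decomposition is:
Bags: B1 = {b, c, d, e}  B2 = {a, b, c, d}
Tree: B1–B2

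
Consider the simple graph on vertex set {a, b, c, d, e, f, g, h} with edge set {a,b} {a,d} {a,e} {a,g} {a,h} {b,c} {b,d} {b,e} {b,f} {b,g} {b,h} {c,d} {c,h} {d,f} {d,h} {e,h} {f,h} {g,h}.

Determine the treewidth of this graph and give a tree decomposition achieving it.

Treewidth 3.
Bags: B1 = {a, b, d, h}  B2 = {a, b, e, h}  B3 = {b, d, f, h}  B4 = {b, c, d, h}  B5 = {a, b, g, h}
Tree: B1–B2, B1–B3, B3–B4, B2–B5

Every bag has size at most 4, so the width is 4 − 1 = 3 and tw(G) ≤ 3. On the other hand G contains the 4-clique {b, d, f, h}. A clique must lie in a single bag of any decomposition, so no decomposition can have width below 3. Therefore the treewidth is 3.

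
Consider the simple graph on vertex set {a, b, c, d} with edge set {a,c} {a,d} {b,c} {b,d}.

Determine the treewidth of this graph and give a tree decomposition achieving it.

Treewidth 2.
One optimal decomposition is:
Bags: B1 = {a, b, d}  B2 = {a, b, c}
Tree: B1–B2

Every bag has size at most 3, so the width is 3 − 1 = 2 and tw(G) ≤ 2. For the lower bound, G contains the cycle b–d–a–c–b, so G is not a forest; only forests have treewidth ≤ 1, hence tw(G) ≥ 2. The upper and lower bounds meet at 2, so that is the treewidth.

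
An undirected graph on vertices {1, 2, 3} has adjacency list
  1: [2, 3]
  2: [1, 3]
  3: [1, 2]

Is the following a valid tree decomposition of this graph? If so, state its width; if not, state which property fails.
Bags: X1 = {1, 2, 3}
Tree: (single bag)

Every vertex of G appears in some bag (union = {1, 2, 3}); every edge is covered by a bag; and for each vertex v the set of bags containing v is connected in the bag tree. The decomposition is therefore valid. The largest bag has 3 vertices, so the width is 2.

Yes; width 2.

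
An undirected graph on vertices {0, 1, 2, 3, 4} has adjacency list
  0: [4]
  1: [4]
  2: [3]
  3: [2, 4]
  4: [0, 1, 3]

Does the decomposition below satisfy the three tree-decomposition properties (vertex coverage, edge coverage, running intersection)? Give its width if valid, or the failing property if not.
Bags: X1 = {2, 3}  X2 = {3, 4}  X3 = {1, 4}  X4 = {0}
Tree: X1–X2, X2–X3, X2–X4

No — edge (4,0) lies in no bag.

A tree decomposition must satisfy three properties: every vertex lies in some bag; for every edge, both endpoints lie together in some bag; and for every vertex, the bags containing it form a connected subtree. Here edge (4,0) lies in no bag, so the decomposition is invalid.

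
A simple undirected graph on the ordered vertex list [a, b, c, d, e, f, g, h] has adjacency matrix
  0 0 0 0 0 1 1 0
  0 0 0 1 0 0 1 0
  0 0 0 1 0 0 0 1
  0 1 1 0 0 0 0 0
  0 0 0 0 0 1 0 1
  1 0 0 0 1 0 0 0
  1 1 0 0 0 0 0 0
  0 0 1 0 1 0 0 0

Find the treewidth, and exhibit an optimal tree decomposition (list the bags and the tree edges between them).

Treewidth 2.
One such decomposition:
Bags: B1 = {b, d, g}  B2 = {c, d, g}  B3 = {c, g, h}  B4 = {e, g, h}  B5 = {e, f, g}  B6 = {a, f, g}
Tree: B1–B2, B2–B3, B3–B4, B4–B5, B5–B6

Every bag has size at most 3, so the width is 3 − 1 = 2 and tw(G) ≤ 2. For the lower bound, G contains the cycle g–b–d–c–h–e–f–a–g, so G is not a forest; only forests have treewidth ≤ 1, hence tw(G) ≥ 2. Combining the bounds, tw(G) = 2.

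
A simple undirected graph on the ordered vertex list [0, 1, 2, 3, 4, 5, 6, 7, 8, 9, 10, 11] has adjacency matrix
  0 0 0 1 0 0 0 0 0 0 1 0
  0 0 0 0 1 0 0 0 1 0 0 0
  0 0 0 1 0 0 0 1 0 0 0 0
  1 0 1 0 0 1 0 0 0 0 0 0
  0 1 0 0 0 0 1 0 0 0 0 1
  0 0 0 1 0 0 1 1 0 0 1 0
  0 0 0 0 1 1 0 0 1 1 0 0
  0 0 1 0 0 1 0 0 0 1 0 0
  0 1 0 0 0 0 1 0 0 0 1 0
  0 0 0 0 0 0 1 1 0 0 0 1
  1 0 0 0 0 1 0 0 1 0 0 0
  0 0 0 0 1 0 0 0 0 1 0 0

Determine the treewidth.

A width-3 tree decomposition is:
Bags: B1 = {0, 2, 3, 7}  B2 = {0, 3, 5, 7}  B3 = {0, 5, 7, 10}  B4 = {5, 7, 9, 10}  B5 = {5, 6, 9, 10}  B6 = {6, 8, 9, 10}  B7 = {6, 8, 9, 11}  B8 = {4, 6, 8, 11}  B9 = {1, 4, 8, 11}
Tree: B1–B2, B2–B3, B3–B4, B4–B5, B5–B6, B6–B7, B7–B8, B8–B9
Every bag has size at most 4, so the width is 4 − 1 = 3 and tw(G) ≤ 3. For the lower bound: the 4 vertex sets {0,2,3}, {7}, {5}, {6,8,9,10} are disjoint, each induces a connected subgraph, and every pair is joined by at least one edge of G. Contracting each set to a single vertex therefore yields K_{4} as a minor, and since treewidth is minor-monotone, tw(G) ≥ tw(K_{4}) = 3. Therefore the treewidth is 3.

3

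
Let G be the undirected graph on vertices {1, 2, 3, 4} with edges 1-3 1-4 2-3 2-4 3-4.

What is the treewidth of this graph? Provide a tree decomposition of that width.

Every bag has size at most 3, so the width is 3 − 1 = 2 and tw(G) ≤ 2. Conversely, {1, 3, 4} is a clique of size 3, and the vertices of any clique must share a bag in every tree decomposition; so some bag has ≥ 3 vertices and tw(G) ≥ 2. Therefore the treewidth is 2.

Treewidth 2.
One such decomposition:
Bags: B1 = {1, 3, 4}  B2 = {2, 3, 4}
Tree: B1–B2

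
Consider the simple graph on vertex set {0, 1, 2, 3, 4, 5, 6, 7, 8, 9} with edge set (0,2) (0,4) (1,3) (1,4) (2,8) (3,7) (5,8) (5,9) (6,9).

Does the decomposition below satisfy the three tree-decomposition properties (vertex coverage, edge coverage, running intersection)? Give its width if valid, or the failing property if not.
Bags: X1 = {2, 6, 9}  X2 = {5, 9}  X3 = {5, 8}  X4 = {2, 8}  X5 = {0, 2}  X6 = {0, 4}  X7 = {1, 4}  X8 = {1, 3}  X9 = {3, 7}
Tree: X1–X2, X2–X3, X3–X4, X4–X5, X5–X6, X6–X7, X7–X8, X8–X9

A tree decomposition must satisfy three properties: every vertex lies in some bag; for every edge, both endpoints lie together in some bag; and for every vertex, the bags containing it form a connected subtree. Here bags containing vertex 2 are not connected in the tree, so the decomposition is invalid.

No — bags containing vertex 2 are not connected in the tree.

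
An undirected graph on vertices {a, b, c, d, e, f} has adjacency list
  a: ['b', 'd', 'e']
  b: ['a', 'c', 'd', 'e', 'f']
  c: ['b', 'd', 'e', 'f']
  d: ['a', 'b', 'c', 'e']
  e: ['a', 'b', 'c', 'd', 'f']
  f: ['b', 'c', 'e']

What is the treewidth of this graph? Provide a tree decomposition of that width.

Treewidth 3.
Bags: B1 = {b, c, e, f}  B2 = {b, c, d, e}  B3 = {a, b, d, e}
Tree: B1–B2, B2–B3

Every bag has size at most 4, so the width is 4 − 1 = 3 and tw(G) ≤ 3. Conversely, {b, c, d, e} is a clique of size 4, and the vertices of any clique must share a bag in every tree decomposition; so some bag has ≥ 4 vertices and tw(G) ≥ 3. Combining the bounds, tw(G) = 3.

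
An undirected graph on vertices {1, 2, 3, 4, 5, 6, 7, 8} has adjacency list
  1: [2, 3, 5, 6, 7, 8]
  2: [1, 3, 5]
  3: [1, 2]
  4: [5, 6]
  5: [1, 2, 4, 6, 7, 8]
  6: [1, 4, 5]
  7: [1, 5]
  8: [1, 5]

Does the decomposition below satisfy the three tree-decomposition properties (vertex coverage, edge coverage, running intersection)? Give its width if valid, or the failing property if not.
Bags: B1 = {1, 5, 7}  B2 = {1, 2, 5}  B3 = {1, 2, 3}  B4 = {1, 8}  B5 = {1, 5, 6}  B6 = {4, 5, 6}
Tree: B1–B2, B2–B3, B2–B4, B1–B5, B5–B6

A tree decomposition must satisfy three properties: every vertex lies in some bag; for every edge, both endpoints lie together in some bag; and for every vertex, the bags containing it form a connected subtree. Here edge (5,8) lies in no bag, so the decomposition is invalid.

No — edge (5,8) lies in no bag.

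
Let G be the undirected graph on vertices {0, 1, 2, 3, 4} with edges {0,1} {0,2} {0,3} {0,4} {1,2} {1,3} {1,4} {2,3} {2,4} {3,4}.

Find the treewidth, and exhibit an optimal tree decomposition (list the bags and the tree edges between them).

A single bag containing all 5 vertices is trivially a valid decomposition of width 4. On the other hand G contains the 5-clique {0, 1, 2, 3, 4}. A clique must lie in a single bag of any decomposition, so no decomposition can have width below 4. Therefore the treewidth is 4.

Treewidth 4.
Bags: B1 = {0, 1, 2, 3, 4}
Tree: (single bag)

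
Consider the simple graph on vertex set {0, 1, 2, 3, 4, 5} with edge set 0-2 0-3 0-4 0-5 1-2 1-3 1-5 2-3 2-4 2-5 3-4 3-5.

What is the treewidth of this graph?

A width-3 tree decomposition is:
Bags: B1 = {1, 2, 3, 5}  B2 = {0, 2, 3, 5}  B3 = {0, 2, 3, 4}
Tree: B1–B2, B2–B3
The largest bag has 4 vertices, giving width 3; this decomposition certifies tw(G) ≤ 3. On the other hand G contains the 4-clique {0, 2, 3, 4}. A clique must lie in a single bag of any decomposition, so no decomposition can have width below 3. The upper and lower bounds meet at 3, so that is the treewidth.

3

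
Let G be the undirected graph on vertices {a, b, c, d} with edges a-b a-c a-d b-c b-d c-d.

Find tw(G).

A width-3 tree decomposition is:
Bags: B1 = {a, b, c, d}
Tree: (single bag)
With just one bag of size 4, the width is 4 − 1 = 3, so tw(G) ≤ 3. On the other hand G contains the 4-clique {a, b, c, d}. A clique must lie in a single bag of any decomposition, so no decomposition can have width below 3. Therefore the treewidth is 3.

3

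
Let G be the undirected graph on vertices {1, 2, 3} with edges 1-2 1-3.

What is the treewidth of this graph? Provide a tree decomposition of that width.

Treewidth 1.
One optimal decomposition is:
Bags: B1 = {1, 2}  B2 = {1, 3}
Tree: B1–B2

The largest bag has 2 vertices, giving width 1; this decomposition certifies tw(G) ≤ 1. G has an edge, so its treewidth is at least 1. Hence tw(G) = 1 exactly.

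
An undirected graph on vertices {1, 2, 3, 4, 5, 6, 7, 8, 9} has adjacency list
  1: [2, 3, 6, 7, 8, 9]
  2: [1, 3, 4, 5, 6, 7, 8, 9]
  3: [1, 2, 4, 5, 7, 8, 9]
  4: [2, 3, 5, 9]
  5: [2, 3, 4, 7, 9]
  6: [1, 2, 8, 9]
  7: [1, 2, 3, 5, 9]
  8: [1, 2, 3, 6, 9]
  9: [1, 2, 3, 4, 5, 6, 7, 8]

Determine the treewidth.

A width-4 tree decomposition is:
Bags: B1 = {1, 2, 3, 7, 9}  B2 = {2, 3, 5, 7, 9}  B3 = {1, 2, 3, 8, 9}  B4 = {1, 2, 6, 8, 9}  B5 = {2, 3, 4, 5, 9}
Tree: B1–B2, B1–B3, B3–B4, B2–B5
Each bag holds 5 vertices, so the decomposition has width 4, which upper-bounds the treewidth. On the other hand G contains the 5-clique {1, 2, 3, 8, 9}. A clique must lie in a single bag of any decomposition, so no decomposition can have width below 4. Therefore the treewidth is 4.

4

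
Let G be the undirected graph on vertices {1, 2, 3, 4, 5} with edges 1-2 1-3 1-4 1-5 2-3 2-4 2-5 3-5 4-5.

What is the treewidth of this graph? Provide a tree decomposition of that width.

Each bag holds 4 vertices, so the decomposition has width 3, which upper-bounds the treewidth. Conversely, {1, 2, 3, 5} is a clique of size 4, and the vertices of any clique must share a bag in every tree decomposition; so some bag has ≥ 4 vertices and tw(G) ≥ 3. Hence tw(G) = 3 exactly.

Treewidth 3.
One optimal decomposition is:
Bags: B1 = {1, 2, 4, 5}  B2 = {1, 2, 3, 5}
Tree: B1–B2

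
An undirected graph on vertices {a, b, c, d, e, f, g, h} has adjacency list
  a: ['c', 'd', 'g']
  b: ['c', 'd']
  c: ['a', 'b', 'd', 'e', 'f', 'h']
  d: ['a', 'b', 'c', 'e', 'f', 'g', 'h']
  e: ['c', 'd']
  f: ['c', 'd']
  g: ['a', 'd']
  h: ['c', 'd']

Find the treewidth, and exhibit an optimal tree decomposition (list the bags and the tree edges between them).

Treewidth 2.
One such decomposition:
Bags: B1 = {c, d, f}  B2 = {c, d, h}  B3 = {b, c, d}  B4 = {c, d, e}  B5 = {a, c, d}  B6 = {a, d, g}
Tree: B1–B2, B2–B3, B1–B4, B1–B5, B5–B6

Each bag holds 3 vertices, so the decomposition has width 2, which upper-bounds the treewidth. Conversely, {a, d, g} is a clique of size 3, and the vertices of any clique must share a bag in every tree decomposition; so some bag has ≥ 3 vertices and tw(G) ≥ 2. Therefore the treewidth is 2.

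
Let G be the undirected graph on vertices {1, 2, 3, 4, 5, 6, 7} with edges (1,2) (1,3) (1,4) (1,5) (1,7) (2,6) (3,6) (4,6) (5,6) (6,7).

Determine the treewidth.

A width-2 tree decomposition is:
Bags: B1 = {1, 3, 6}  B2 = {1, 5, 6}  B3 = {1, 6, 7}  B4 = {1, 4, 6}  B5 = {1, 2, 6}
Tree: B1–B2, B2–B3, B3–B4, B4–B5
Each bag holds 3 vertices, so the decomposition has width 2, which upper-bounds the treewidth. For the lower bound, G contains the cycle 6–3–1–5–6, so G is not a forest; only forests have treewidth ≤ 1, hence tw(G) ≥ 2. The upper and lower bounds meet at 2, so that is the treewidth.

2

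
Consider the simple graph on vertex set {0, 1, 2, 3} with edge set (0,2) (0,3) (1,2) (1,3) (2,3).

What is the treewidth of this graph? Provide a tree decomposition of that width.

Each bag holds 3 vertices, so the decomposition has width 2, which upper-bounds the treewidth. Conversely, {0, 2, 3} is a clique of size 3, and the vertices of any clique must share a bag in every tree decomposition; so some bag has ≥ 3 vertices and tw(G) ≥ 2. The upper and lower bounds meet at 2, so that is the treewidth.

Treewidth 2.
One such decomposition:
Bags: B1 = {0, 2, 3}  B2 = {1, 2, 3}
Tree: B1–B2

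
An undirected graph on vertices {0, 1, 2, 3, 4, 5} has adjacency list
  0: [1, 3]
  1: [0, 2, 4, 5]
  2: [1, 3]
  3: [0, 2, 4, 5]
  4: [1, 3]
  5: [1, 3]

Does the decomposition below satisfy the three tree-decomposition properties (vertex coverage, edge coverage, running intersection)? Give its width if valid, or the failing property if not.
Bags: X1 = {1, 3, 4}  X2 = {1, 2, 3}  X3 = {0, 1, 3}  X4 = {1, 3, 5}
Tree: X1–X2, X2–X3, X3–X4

Checking the three conditions: (i) the bags cover all of {0, 1, 2, 3, 4, 5}; (ii) for each edge, some bag contains both endpoints; (iii) the bags containing any fixed vertex form a subtree. All hold, so the decomposition is valid with width 3 − 1 = 2.

Yes; width 2.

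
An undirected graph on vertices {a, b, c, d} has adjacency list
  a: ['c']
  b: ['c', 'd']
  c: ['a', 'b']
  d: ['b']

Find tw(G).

A width-1 tree decomposition is:
Bags: B1 = {a, c}  B2 = {b, c}  B3 = {b, d}
Tree: B1–B2, B2–B3
The largest bag has 2 vertices, giving width 1; this decomposition certifies tw(G) ≤ 1. Since G has at least one edge (e.g. a–c), it is not an edgeless graph, so tw(G) ≥ 1. Hence tw(G) = 1 exactly.

1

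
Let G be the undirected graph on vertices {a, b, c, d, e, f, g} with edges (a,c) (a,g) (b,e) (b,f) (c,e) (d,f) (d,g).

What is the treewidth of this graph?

A width-2 tree decomposition is:
Bags: B1 = {d, f, g}  B2 = {b, f, g}  B3 = {b, e, g}  B4 = {c, e, g}  B5 = {a, c, g}
Tree: B1–B2, B2–B3, B3–B4, B4–B5
The largest bag has 3 vertices, giving width 2; this decomposition certifies tw(G) ≤ 2. For the lower bound, G contains the cycle g–d–f–b–e–c–a–g, so G is not a forest; only forests have treewidth ≤ 1, hence tw(G) ≥ 2. Combining the bounds, tw(G) = 2.

2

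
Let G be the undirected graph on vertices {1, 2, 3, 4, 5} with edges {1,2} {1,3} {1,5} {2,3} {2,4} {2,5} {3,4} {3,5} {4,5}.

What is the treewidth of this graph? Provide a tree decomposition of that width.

Treewidth 3.
Bags: B1 = {1, 2, 3, 5}  B2 = {2, 3, 4, 5}
Tree: B1–B2

Each bag holds 4 vertices, so the decomposition has width 3, which upper-bounds the treewidth. On the other hand G contains the 4-clique {1, 2, 3, 5}. A clique must lie in a single bag of any decomposition, so no decomposition can have width below 3. Hence tw(G) = 3 exactly.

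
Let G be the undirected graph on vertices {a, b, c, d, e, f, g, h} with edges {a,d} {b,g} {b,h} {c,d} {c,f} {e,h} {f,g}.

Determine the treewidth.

A width-1 tree decomposition is:
Bags: B1 = {e, h}  B2 = {b, h}  B3 = {b, g}  B4 = {f, g}  B5 = {c, f}  B6 = {c, d}  B7 = {a, d}
Tree: B1–B2, B2–B3, B3–B4, B4–B5, B5–B6, B6–B7
Each bag holds 2 vertices, so the decomposition has width 1, which upper-bounds the treewidth. G has an edge, so its treewidth is at least 1. The upper and lower bounds meet at 1, so that is the treewidth.

1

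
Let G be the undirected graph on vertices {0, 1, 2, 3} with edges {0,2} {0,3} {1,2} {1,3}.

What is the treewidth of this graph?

2

A width-2 tree decomposition is:
Bags: B1 = {1, 2, 3}  B2 = {0, 2, 3}
Tree: B1–B2
Each bag holds 3 vertices, so the decomposition has width 2, which upper-bounds the treewidth. The edges 2–1–3–0–2 form a cycle, so G is not a tree and its treewidth is at least 2. The upper and lower bounds meet at 2, so that is the treewidth.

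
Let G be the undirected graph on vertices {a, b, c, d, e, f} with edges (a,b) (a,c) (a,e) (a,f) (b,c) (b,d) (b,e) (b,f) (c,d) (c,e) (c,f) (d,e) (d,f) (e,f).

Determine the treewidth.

4

A width-4 tree decomposition is:
Bags: B1 = {a, b, c, e, f}  B2 = {b, c, d, e, f}
Tree: B1–B2
Each bag holds 5 vertices, so the decomposition has width 4, which upper-bounds the treewidth. Conversely, {b, c, d, e, f} is a clique of size 5, and the vertices of any clique must share a bag in every tree decomposition; so some bag has ≥ 5 vertices and tw(G) ≥ 4. Hence tw(G) = 4 exactly.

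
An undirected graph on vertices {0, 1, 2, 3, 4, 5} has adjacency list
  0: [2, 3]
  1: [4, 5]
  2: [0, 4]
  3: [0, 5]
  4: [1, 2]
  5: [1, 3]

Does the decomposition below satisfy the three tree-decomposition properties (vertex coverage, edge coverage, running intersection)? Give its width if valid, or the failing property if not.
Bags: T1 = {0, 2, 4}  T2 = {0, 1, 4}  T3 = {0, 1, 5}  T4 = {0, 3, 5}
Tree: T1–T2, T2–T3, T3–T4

Yes; width 2.

Every vertex of G appears in some bag (union = {0, 1, 2, 3, 4, 5}); every edge is covered by a bag; and for each vertex v the set of bags containing v is connected in the bag tree. The decomposition is therefore valid. The largest bag has 3 vertices, so the width is 2.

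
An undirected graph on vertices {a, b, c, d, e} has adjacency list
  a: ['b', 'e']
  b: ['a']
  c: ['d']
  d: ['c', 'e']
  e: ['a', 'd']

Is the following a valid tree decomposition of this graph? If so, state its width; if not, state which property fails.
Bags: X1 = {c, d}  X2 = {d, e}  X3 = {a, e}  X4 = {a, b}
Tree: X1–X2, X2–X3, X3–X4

Every vertex of G appears in some bag (union = {a, b, c, d, e}); every edge is covered by a bag; and for each vertex v the set of bags containing v is connected in the bag tree. The decomposition is therefore valid. The largest bag has 2 vertices, so the width is 1.

Yes; width 1.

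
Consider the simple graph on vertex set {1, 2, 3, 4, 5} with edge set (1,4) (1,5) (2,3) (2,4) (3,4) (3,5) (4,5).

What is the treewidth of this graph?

2

A width-2 tree decomposition is:
Bags: B1 = {3, 4, 5}  B2 = {2, 3, 4}  B3 = {1, 4, 5}
Tree: B1–B2, B1–B3
Every bag has size at most 3, so the width is 3 − 1 = 2 and tw(G) ≤ 2. On the other hand G contains the 3-clique {1, 4, 5}. A clique must lie in a single bag of any decomposition, so no decomposition can have width below 2. Therefore the treewidth is 2.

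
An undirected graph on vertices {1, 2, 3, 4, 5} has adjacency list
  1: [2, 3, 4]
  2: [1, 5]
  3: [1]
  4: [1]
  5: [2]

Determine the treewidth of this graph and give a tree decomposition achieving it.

Treewidth 1.
Bags: B1 = {2, 5}  B2 = {1, 2}  B3 = {1, 3}  B4 = {1, 4}
Tree: B1–B2, B2–B3, B3–B4

Every bag has size at most 2, so the width is 2 − 1 = 1 and tw(G) ≤ 1. Any graph with an edge has treewidth ≥ 1, and G has the edge 5–2. Combining the bounds, tw(G) = 1.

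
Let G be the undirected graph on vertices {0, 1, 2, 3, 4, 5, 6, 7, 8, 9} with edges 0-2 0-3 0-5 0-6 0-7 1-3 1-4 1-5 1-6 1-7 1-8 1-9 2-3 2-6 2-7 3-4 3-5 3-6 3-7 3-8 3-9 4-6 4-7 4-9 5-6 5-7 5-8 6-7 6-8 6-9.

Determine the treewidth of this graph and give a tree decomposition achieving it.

Each bag holds 5 vertices, so the decomposition has width 4, which upper-bounds the treewidth. On the other hand G contains the 5-clique {0, 2, 3, 6, 7}. A clique must lie in a single bag of any decomposition, so no decomposition can have width below 4. The upper and lower bounds meet at 4, so that is the treewidth.

Treewidth 4.
One optimal decomposition is:
Bags: B1 = {1, 3, 5, 6, 7}  B2 = {0, 3, 5, 6, 7}  B3 = {1, 3, 4, 6, 7}  B4 = {0, 2, 3, 6, 7}  B5 = {1, 3, 5, 6, 8}  B6 = {1, 3, 4, 6, 9}
Tree: B1–B2, B1–B3, B2–B4, B1–B5, B3–B6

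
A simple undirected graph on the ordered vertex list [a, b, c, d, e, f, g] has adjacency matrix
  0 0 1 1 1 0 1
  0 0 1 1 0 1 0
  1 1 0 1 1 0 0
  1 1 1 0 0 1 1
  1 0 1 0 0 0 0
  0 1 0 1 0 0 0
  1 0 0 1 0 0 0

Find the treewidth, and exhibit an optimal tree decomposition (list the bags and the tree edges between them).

Treewidth 2.
One optimal decomposition is:
Bags: B1 = {a, d, g}  B2 = {a, c, d}  B3 = {b, c, d}  B4 = {b, d, f}  B5 = {a, c, e}
Tree: B1–B2, B2–B3, B3–B4, B2–B5

Every bag has size at most 3, so the width is 3 − 1 = 2 and tw(G) ≤ 2. Conversely, {a, d, g} is a clique of size 3, and the vertices of any clique must share a bag in every tree decomposition; so some bag has ≥ 3 vertices and tw(G) ≥ 2. Hence tw(G) = 2 exactly.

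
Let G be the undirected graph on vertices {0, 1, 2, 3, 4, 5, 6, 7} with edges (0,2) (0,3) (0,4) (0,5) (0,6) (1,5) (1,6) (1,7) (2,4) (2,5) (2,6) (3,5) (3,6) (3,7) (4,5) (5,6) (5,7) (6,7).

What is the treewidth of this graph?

A width-3 tree decomposition is:
Bags: B1 = {0, 2, 4, 5}  B2 = {0, 2, 5, 6}  B3 = {0, 3, 5, 6}  B4 = {3, 5, 6, 7}  B5 = {1, 5, 6, 7}
Tree: B1–B2, B2–B3, B3–B4, B4–B5
The largest bag has 4 vertices, giving width 3; this decomposition certifies tw(G) ≤ 3. Conversely, {0, 2, 4, 5} is a clique of size 4, and the vertices of any clique must share a bag in every tree decomposition; so some bag has ≥ 4 vertices and tw(G) ≥ 3. Hence tw(G) = 3 exactly.

3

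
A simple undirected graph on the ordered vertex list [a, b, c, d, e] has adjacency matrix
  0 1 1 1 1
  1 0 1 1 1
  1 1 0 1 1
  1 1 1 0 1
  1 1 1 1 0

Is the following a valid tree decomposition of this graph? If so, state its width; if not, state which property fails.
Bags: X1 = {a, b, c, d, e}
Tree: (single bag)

Yes; width 4.

Checking the three conditions: (i) the bags cover all of {a, b, c, d, e}; (ii) for each edge, some bag contains both endpoints; (iii) the bags containing any fixed vertex form a subtree. All hold, so the decomposition is valid with width 5 − 1 = 4.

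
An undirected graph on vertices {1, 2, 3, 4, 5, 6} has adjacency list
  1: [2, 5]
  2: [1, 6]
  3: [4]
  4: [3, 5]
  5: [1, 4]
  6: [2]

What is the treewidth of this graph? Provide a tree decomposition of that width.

Every bag has size at most 2, so the width is 2 − 1 = 1 and tw(G) ≤ 1. G has an edge, so its treewidth is at least 1. Combining the bounds, tw(G) = 1.

Treewidth 1.
One such decomposition:
Bags: B1 = {3, 4}  B2 = {4, 5}  B3 = {1, 5}  B4 = {1, 2}  B5 = {2, 6}
Tree: B1–B2, B2–B3, B3–B4, B4–B5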